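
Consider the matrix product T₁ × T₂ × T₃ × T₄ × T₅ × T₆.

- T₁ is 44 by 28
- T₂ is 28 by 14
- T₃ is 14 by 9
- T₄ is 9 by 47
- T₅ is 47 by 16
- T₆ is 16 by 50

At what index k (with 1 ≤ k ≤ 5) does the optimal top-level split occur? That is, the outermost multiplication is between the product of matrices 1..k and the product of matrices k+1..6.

Adjacent pairs: T₁T₂ = 44·28·14 = 17248; T₂T₃ = 28·14·9 = 3528; T₃T₄ = 14·9·47 = 5922; T₄T₅ = 9·47·16 = 6768; T₅T₆ = 47·16·50 = 37600.
Length 3: T₁..T₃: k=1: 0+3528+44·28·9=14616; k=2: 17248+0+44·14·9=22792 → min 14616 | T₂..T₄: k=2: 0+5922+28·14·47=24346; k=3: 3528+0+28·9·47=15372 → min 15372 | T₃..T₅: k=3: 0+6768+14·9·16=8784; k=4: 5922+0+14·47·16=16450 → min 8784 | T₄..T₆: k=4: 0+37600+9·47·50=58750; k=5: 6768+0+9·16·50=13968 → min 13968.
Length 4: T₁..T₄: k=1: 0+15372+44·28·47=73276; k=2: 17248+5922+44·14·47=52122; k=3: 14616+0+44·9·47=33228 → min 33228 | T₂..T₅: k=2: 0+8784+28·14·16=15056; k=3: 3528+6768+28·9·16=14328; k=4: 15372+0+28·47·16=36428 → min 14328 | T₃..T₆: k=3: 0+13968+14·9·50=20268; k=4: 5922+37600+14·47·50=76422; k=5: 8784+0+14·16·50=19984 → min 19984.
Length 5: T₁..T₅: k=1: 0+14328+44·28·16=34040; k=2: 17248+8784+44·14·16=35888; k=3: 14616+6768+44·9·16=27720; k=4: 33228+0+44·47·16=66316 → min 27720 | T₂..T₆: k=2: 0+19984+28·14·50=39584; k=3: 3528+13968+28·9·50=30096; k=4: 15372+37600+28·47·50=118772; k=5: 14328+0+28·16·50=36728 → min 30096.
Top-level splits: k=1: (T₁..T₁)·(T₂..T₆) → 0+30096+44·28·50 = 91696; k=2: (T₁..T₂)·(T₃..T₆) → 17248+19984+44·14·50 = 68032; k=3: (T₁..T₃)·(T₄..T₆) → 14616+13968+44·9·50 = 48384; k=4: (T₁..T₄)·(T₅..T₆) → 33228+37600+44·47·50 = 174228; k=5: (T₁..T₅)·(T₆..T₆) → 27720+0+44·16·50 = 62920.
Best split is after T₃, i.e. k = 3.

3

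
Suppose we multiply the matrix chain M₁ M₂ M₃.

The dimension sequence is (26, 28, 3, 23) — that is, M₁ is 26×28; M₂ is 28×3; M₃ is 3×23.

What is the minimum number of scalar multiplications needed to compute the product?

3978

Order (M₁ (M₂ M₃)): (M₂ M₃): 28×3 by 3×23 → 28×23, cost 28·3·23 = 1932; (M₁ (M₂ M₃)): 26×28 by 28×23 → 26×23, cost 26·28·23 = 16744; cumulative 18676. Total 18676.
Order ((M₁ M₂) M₃): (M₁ M₂): 26×28 by 28×3 → 26×3, cost 26·28·3 = 2184; ((M₁ M₂) M₃): 26×3 by 3×23 → 26×23, cost 26·3·23 = 1794; cumulative 3978. Total 3978.
Minimum: 3978.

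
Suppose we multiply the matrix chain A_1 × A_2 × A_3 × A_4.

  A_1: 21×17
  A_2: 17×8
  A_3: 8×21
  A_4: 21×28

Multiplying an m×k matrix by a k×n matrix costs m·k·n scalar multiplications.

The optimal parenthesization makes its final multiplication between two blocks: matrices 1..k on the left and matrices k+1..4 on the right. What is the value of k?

Adjacent pairs: A_1A_2 = 21·17·8 = 2856; A_2A_3 = 17·8·21 = 2856; A_3A_4 = 8·21·28 = 4704.
Length 3: A_1..A_3: k=1: 0+2856+21·17·21=10353; k=2: 2856+0+21·8·21=6384 → min 6384 | A_2..A_4: k=2: 0+4704+17·8·28=8512; k=3: 2856+0+17·21·28=12852 → min 8512.
Top-level splits: k=1: (A_1..A_1)·(A_2..A_4) → 0+8512+21·17·28 = 18508; k=2: (A_1..A_2)·(A_3..A_4) → 2856+4704+21·8·28 = 12264; k=3: (A_1..A_3)·(A_4..A_4) → 6384+0+21·21·28 = 18732.
Best split is after A_2, i.e. k = 2.

2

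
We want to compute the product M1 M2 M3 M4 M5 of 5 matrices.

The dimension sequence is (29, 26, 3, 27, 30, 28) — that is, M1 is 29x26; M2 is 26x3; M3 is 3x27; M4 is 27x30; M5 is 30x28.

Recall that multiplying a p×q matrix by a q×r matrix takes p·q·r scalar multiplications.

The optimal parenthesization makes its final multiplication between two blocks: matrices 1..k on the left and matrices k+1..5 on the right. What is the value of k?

Adjacent pairs: M1M2 = 29·26·3 = 2262; M2M3 = 26·3·27 = 2106; M3M4 = 3·27·30 = 2430; M4M5 = 27·30·28 = 22680.
Length 3: M1..M3: k=1: 0+2106+29·26·27=22464; k=2: 2262+0+29·3·27=4611 → min 4611 | M2..M4: k=2: 0+2430+26·3·30=4770; k=3: 2106+0+26·27·30=23166 → min 4770 | M3..M5: k=3: 0+22680+3·27·28=24948; k=4: 2430+0+3·30·28=4950 → min 4950.
Length 4: M1..M4: k=1: 0+4770+29·26·30=27390; k=2: 2262+2430+29·3·30=7302; k=3: 4611+0+29·27·30=28101 → min 7302 | M2..M5: k=2: 0+4950+26·3·28=7134; k=3: 2106+22680+26·27·28=44442; k=4: 4770+0+26·30·28=26610 → min 7134.
Top-level splits: k=1: (M1..M1)·(M2..M5) → 0+7134+29·26·28 = 28246; k=2: (M1..M2)·(M3..M5) → 2262+4950+29·3·28 = 9648; k=3: (M1..M3)·(M4..M5) → 4611+22680+29·27·28 = 49215; k=4: (M1..M4)·(M5..M5) → 7302+0+29·30·28 = 31662.
Best split is after M2, i.e. k = 2.

2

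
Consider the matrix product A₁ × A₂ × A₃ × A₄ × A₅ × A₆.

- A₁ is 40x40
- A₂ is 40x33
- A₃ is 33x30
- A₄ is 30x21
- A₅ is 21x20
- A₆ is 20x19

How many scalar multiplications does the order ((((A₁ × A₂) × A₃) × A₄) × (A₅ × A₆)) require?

141540

(A₁ × A₂): 40×40 by 40×33 → 40×33, cost 40·40·33 = 52800
((A₁ × A₂) × A₃): 40×33 by 33×30 → 40×30, cost 40·33·30 = 39600; cumulative 92400
(((A₁ × A₂) × A₃) × A₄): 40×30 by 30×21 → 40×21, cost 40·30·21 = 25200; cumulative 117600
(A₅ × A₆): 21×20 by 20×19 → 21×19, cost 21·20·19 = 7980
((((A₁ × A₂) × A₃) × A₄) × (A₅ × A₆)): 40×21 by 21×19 → 40×19, cost 40·21·19 = 15960; cumulative 141540
Total: 141540 scalar multiplications.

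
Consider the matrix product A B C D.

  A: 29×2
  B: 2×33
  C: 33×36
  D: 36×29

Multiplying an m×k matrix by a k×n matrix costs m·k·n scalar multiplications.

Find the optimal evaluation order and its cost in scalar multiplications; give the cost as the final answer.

6146

Adjacent pairs: AB = 29·2·33 = 1914; BC = 2·33·36 = 2376; CD = 33·36·29 = 34452.
Length 3: A..C: k=1: 0+2376+29·2·36=4464; k=2: 1914+0+29·33·36=36366 → min 4464 | B..D: k=2: 0+34452+2·33·29=36366; k=3: 2376+0+2·36·29=4464 → min 4464.
Length 4: A..D: k=1: 0+4464+29·2·29=6146; k=2: 1914+34452+29·33·29=64119; k=3: 4464+0+29·36·29=34740 → min 6146.
Optimal parenthesization: (A ((B C) D)) with cost 6146.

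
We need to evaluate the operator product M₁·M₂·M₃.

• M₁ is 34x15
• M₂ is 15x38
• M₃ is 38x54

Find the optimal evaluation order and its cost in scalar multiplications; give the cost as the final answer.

(M₁·(M₂·M₃)): cost 58320.
((M₁·M₂)·M₃): cost 89148.
Optimal: (M₁·(M₂·M₃)) with cost 58320.

58320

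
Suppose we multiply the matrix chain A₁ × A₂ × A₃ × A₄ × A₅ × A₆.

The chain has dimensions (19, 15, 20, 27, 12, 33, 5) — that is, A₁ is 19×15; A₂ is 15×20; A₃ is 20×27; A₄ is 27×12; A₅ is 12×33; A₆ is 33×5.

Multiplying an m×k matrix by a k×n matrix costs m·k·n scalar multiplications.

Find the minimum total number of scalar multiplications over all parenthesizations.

Adjacent pairs: A₁A₂ = 19·15·20 = 5700; A₂A₃ = 15·20·27 = 8100; A₃A₄ = 20·27·12 = 6480; A₄A₅ = 27·12·33 = 10692; A₅A₆ = 12·33·5 = 1980.
Length 3: A₁..A₃: k=1: 0+8100+19·15·27=15795; k=2: 5700+0+19·20·27=15960 → min 15795 | A₂..A₄: k=2: 0+6480+15·20·12=10080; k=3: 8100+0+15·27·12=12960 → min 10080 | A₃..A₅: k=3: 0+10692+20·27·33=28512; k=4: 6480+0+20·12·33=14400 → min 14400 | A₄..A₆: k=4: 0+1980+27·12·5=3600; k=5: 10692+0+27·33·5=15147 → min 3600.
Length 4: A₁..A₄: k=1: 0+10080+19·15·12=13500; k=2: 5700+6480+19·20·12=16740; k=3: 15795+0+19·27·12=21951 → min 13500 | A₂..A₅: k=2: 0+14400+15·20·33=24300; k=3: 8100+10692+15·27·33=32157; k=4: 10080+0+15·12·33=16020 → min 16020 | A₃..A₆: k=3: 0+3600+20·27·5=6300; k=4: 6480+1980+20·12·5=9660; k=5: 14400+0+20·33·5=17700 → min 6300.
Length 5: A₁..A₅: k=1: 0+16020+19·15·33=25425; k=2: 5700+14400+19·20·33=32640; k=3: 15795+10692+19·27·33=43416; k=4: 13500+0+19·12·33=21024 → min 21024 | A₂..A₆: k=2: 0+6300+15·20·5=7800; k=3: 8100+3600+15·27·5=13725; k=4: 10080+1980+15·12·5=12960; k=5: 16020+0+15·33·5=18495 → min 7800.
Length 6: A₁..A₆: k=1: 0+7800+19·15·5=9225; k=2: 5700+6300+19·20·5=13900; k=3: 15795+3600+19·27·5=21960; k=4: 13500+1980+19·12·5=16620; k=5: 21024+0+19·33·5=24159 → min 9225.
Optimal order: (A₁ × (A₂ × (A₃ × (A₄ × (A₅ × A₆))))) with cost 9225.

9225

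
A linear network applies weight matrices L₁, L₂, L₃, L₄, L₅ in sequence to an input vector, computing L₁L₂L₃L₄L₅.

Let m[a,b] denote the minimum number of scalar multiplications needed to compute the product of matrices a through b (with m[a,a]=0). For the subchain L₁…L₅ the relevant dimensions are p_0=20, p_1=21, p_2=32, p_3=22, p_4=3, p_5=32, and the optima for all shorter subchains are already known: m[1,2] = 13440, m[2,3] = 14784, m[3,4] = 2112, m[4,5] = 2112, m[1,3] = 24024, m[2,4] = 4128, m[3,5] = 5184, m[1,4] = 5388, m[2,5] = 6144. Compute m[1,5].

m[1,5] = min over k∈[1,4] of m[1,k]+m[k+1,5]+p_{0}·p_k·p_{5}.
k=1: 0 + 6144 + 20·21·32 = 19584; k=2: 13440 + 5184 + 20·32·32 = 39104; k=3: 24024 + 2112 + 20·22·32 = 40216; k=4: 5388 + 0 + 20·3·32 = 7308.
Minimum: 7308 at k=4.

7308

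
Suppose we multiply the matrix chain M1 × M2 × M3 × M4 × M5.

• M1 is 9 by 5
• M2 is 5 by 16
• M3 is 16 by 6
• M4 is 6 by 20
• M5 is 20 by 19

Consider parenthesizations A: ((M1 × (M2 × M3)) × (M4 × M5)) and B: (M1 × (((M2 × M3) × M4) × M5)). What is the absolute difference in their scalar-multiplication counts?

221

Order A = ((M1 × (M2 × M3)) × (M4 × M5)): (M2 × M3): 5×16 by 16×6 → 5×6, cost 5·16·6 = 480; (M1 × (M2 × M3)): 9×5 by 5×6 → 9×6, cost 9·5·6 = 270; cumulative 750; (M4 × M5): 6×20 by 20×19 → 6×19, cost 6·20·19 = 2280; ((M1 × (M2 × M3)) × (M4 × M5)): 9×6 by 6×19 → 9×19, cost 9·6·19 = 1026; cumulative 4056. Total 4056.
Order B = (M1 × (((M2 × M3) × M4) × M5)): (M2 × M3): 5×16 by 16×6 → 5×6, cost 5·16·6 = 480; ((M2 × M3) × M4): 5×6 by 6×20 → 5×20, cost 5·6·20 = 600; cumulative 1080; (((M2 × M3) × M4) × M5): 5×20 by 20×19 → 5×19, cost 5·20·19 = 1900; cumulative 2980; (M1 × (((M2 × M3) × M4) × M5)): 9×5 by 5×19 → 9×19, cost 9·5·19 = 855; cumulative 3835. Total 3835.
Difference: |4056 − 3835| = 221.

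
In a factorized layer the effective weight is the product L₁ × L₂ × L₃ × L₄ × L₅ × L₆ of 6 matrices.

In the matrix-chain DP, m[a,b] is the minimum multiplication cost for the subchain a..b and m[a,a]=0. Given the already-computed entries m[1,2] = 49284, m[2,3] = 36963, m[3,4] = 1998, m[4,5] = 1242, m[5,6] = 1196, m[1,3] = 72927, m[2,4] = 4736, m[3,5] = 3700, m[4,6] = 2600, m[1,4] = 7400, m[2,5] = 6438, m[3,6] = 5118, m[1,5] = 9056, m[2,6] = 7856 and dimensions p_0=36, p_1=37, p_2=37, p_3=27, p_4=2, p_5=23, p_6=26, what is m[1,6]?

10468

m[1,6] = min over k∈[1,5] of m[1,k]+m[k+1,6]+p_{0}·p_k·p_{6}.
k=1: 0 + 7856 + 36·37·26 = 42488; k=2: 49284 + 5118 + 36·37·26 = 89034; k=3: 72927 + 2600 + 36·27·26 = 100799; k=4: 7400 + 1196 + 36·2·26 = 10468; k=5: 9056 + 0 + 36·23·26 = 30584.
Minimum: 10468 at k=4.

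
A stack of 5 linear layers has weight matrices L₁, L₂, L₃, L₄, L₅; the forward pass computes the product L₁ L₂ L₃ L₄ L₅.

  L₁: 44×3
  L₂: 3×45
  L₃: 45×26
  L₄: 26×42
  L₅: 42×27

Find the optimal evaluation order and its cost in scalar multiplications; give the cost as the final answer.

13752

Adjacent pairs: L₁L₂ = 44·3·45 = 5940; L₂L₃ = 3·45·26 = 3510; L₃L₄ = 45·26·42 = 49140; L₄L₅ = 26·42·27 = 29484.
Length 3: L₁..L₃: k=1: 0+3510+44·3·26=6942; k=2: 5940+0+44·45·26=57420 → min 6942 | L₂..L₄: k=2: 0+49140+3·45·42=54810; k=3: 3510+0+3·26·42=6786 → min 6786 | L₃..L₅: k=3: 0+29484+45·26·27=61074; k=4: 49140+0+45·42·27=100170 → min 61074.
Length 4: L₁..L₄: k=1: 0+6786+44·3·42=12330; k=2: 5940+49140+44·45·42=138240; k=3: 6942+0+44·26·42=54990 → min 12330 | L₂..L₅: k=2: 0+61074+3·45·27=64719; k=3: 3510+29484+3·26·27=35100; k=4: 6786+0+3·42·27=10188 → min 10188.
Length 5: L₁..L₅: k=1: 0+10188+44·3·27=13752; k=2: 5940+61074+44·45·27=120474; k=3: 6942+29484+44·26·27=67314; k=4: 12330+0+44·42·27=62226 → min 13752.
Optimal parenthesization: (L₁ (((L₂ L₃) L₄) L₅)) with cost 13752.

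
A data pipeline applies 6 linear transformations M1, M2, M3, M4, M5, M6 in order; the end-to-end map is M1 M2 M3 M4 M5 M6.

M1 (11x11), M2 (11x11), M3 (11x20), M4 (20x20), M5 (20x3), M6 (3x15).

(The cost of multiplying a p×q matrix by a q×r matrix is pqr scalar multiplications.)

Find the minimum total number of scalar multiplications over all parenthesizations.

Adjacent pairs: M1M2 = 11·11·11 = 1331; M2M3 = 11·11·20 = 2420; M3M4 = 11·20·20 = 4400; M4M5 = 20·20·3 = 1200; M5M6 = 20·3·15 = 900.
Length 3: M1..M3: k=1: 0+2420+11·11·20=4840; k=2: 1331+0+11·11·20=3751 → min 3751 | M2..M4: k=2: 0+4400+11·11·20=6820; k=3: 2420+0+11·20·20=6820 → min 6820 | M3..M5: k=3: 0+1200+11·20·3=1860; k=4: 4400+0+11·20·3=5060 → min 1860 | M4..M6: k=4: 0+900+20·20·15=6900; k=5: 1200+0+20·3·15=2100 → min 2100.
Length 4: M1..M4: k=1: 0+6820+11·11·20=9240; k=2: 1331+4400+11·11·20=8151; k=3: 3751+0+11·20·20=8151 → min 8151 | M2..M5: k=2: 0+1860+11·11·3=2223; k=3: 2420+1200+11·20·3=4280; k=4: 6820+0+11·20·3=7480 → min 2223 | M3..M6: k=3: 0+2100+11·20·15=5400; k=4: 4400+900+11·20·15=8600; k=5: 1860+0+11·3·15=2355 → min 2355.
Length 5: M1..M5: k=1: 0+2223+11·11·3=2586; k=2: 1331+1860+11·11·3=3554; k=3: 3751+1200+11·20·3=5611; k=4: 8151+0+11·20·3=8811 → min 2586 | M2..M6: k=2: 0+2355+11·11·15=4170; k=3: 2420+2100+11·20·15=7820; k=4: 6820+900+11·20·15=11020; k=5: 2223+0+11·3·15=2718 → min 2718.
Length 6: M1..M6: k=1: 0+2718+11·11·15=4533; k=2: 1331+2355+11·11·15=5501; k=3: 3751+2100+11·20·15=9151; k=4: 8151+900+11·20·15=12351; k=5: 2586+0+11·3·15=3081 → min 3081.
Optimal order: ((M1 (M2 (M3 (M4 M5)))) M6) with cost 3081.

3081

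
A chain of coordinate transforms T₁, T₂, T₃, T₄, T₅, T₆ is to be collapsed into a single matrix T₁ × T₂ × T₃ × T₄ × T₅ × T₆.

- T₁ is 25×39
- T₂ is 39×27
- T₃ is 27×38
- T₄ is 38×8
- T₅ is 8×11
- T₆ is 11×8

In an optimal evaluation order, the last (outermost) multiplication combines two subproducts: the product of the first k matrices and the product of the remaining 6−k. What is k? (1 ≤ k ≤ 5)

Adjacent pairs: T₁T₂ = 25·39·27 = 26325; T₂T₃ = 39·27·38 = 40014; T₃T₄ = 27·38·8 = 8208; T₄T₅ = 38·8·11 = 3344; T₅T₆ = 8·11·8 = 704.
Length 3: T₁..T₃: k=1: 0+40014+25·39·38=77064; k=2: 26325+0+25·27·38=51975 → min 51975 | T₂..T₄: k=2: 0+8208+39·27·8=16632; k=3: 40014+0+39·38·8=51870 → min 16632 | T₃..T₅: k=3: 0+3344+27·38·11=14630; k=4: 8208+0+27·8·11=10584 → min 10584 | T₄..T₆: k=4: 0+704+38·8·8=3136; k=5: 3344+0+38·11·8=6688 → min 3136.
Length 4: T₁..T₄: k=1: 0+16632+25·39·8=24432; k=2: 26325+8208+25·27·8=39933; k=3: 51975+0+25·38·8=59575 → min 24432 | T₂..T₅: k=2: 0+10584+39·27·11=22167; k=3: 40014+3344+39·38·11=59660; k=4: 16632+0+39·8·11=20064 → min 20064 | T₃..T₆: k=3: 0+3136+27·38·8=11344; k=4: 8208+704+27·8·8=10640; k=5: 10584+0+27·11·8=12960 → min 10640.
Length 5: T₁..T₅: k=1: 0+20064+25·39·11=30789; k=2: 26325+10584+25·27·11=44334; k=3: 51975+3344+25·38·11=65769; k=4: 24432+0+25·8·11=26632 → min 26632 | T₂..T₆: k=2: 0+10640+39·27·8=19064; k=3: 40014+3136+39·38·8=55006; k=4: 16632+704+39·8·8=19832; k=5: 20064+0+39·11·8=23496 → min 19064.
Top-level splits: k=1: (T₁..T₁)·(T₂..T₆) → 0+19064+25·39·8 = 26864; k=2: (T₁..T₂)·(T₃..T₆) → 26325+10640+25·27·8 = 42365; k=3: (T₁..T₃)·(T₄..T₆) → 51975+3136+25·38·8 = 62711; k=4: (T₁..T₄)·(T₅..T₆) → 24432+704+25·8·8 = 26736; k=5: (T₁..T₅)·(T₆..T₆) → 26632+0+25·11·8 = 28832.
Best split is after T₄, i.e. k = 4.

4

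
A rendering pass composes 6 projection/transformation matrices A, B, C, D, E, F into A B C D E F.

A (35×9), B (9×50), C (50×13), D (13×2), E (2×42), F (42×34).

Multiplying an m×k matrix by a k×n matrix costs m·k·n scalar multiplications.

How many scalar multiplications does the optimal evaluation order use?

Adjacent pairs: AB = 35·9·50 = 15750; BC = 9·50·13 = 5850; CD = 50·13·2 = 1300; DE = 13·2·42 = 1092; EF = 2·42·34 = 2856.
Length 3: A..C: k=1: 0+5850+35·9·13=9945; k=2: 15750+0+35·50·13=38500 → min 9945 | B..D: k=2: 0+1300+9·50·2=2200; k=3: 5850+0+9·13·2=6084 → min 2200 | C..E: k=3: 0+1092+50·13·42=28392; k=4: 1300+0+50·2·42=5500 → min 5500 | D..F: k=4: 0+2856+13·2·34=3740; k=5: 1092+0+13·42·34=19656 → min 3740.
Length 4: A..D: k=1: 0+2200+35·9·2=2830; k=2: 15750+1300+35·50·2=20550; k=3: 9945+0+35·13·2=10855 → min 2830 | B..E: k=2: 0+5500+9·50·42=24400; k=3: 5850+1092+9·13·42=11856; k=4: 2200+0+9·2·42=2956 → min 2956 | C..F: k=3: 0+3740+50·13·34=25840; k=4: 1300+2856+50·2·34=7556; k=5: 5500+0+50·42·34=76900 → min 7556.
Length 5: A..E: k=1: 0+2956+35·9·42=16186; k=2: 15750+5500+35·50·42=94750; k=3: 9945+1092+35·13·42=30147; k=4: 2830+0+35·2·42=5770 → min 5770 | B..F: k=2: 0+7556+9·50·34=22856; k=3: 5850+3740+9·13·34=13568; k=4: 2200+2856+9·2·34=5668; k=5: 2956+0+9·42·34=15808 → min 5668.
Length 6: A..F: k=1: 0+5668+35·9·34=16378; k=2: 15750+7556+35·50·34=82806; k=3: 9945+3740+35·13·34=29155; k=4: 2830+2856+35·2·34=8066; k=5: 5770+0+35·42·34=55750 → min 8066.
Optimal order: ((A (B (C D))) (E F)) with cost 8066.

8066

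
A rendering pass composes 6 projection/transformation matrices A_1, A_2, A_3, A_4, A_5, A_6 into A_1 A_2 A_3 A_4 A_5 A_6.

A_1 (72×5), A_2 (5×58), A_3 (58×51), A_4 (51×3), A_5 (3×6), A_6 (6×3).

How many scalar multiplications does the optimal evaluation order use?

Adjacent pairs: A_1A_2 = 72·5·58 = 20880; A_2A_3 = 5·58·51 = 14790; A_3A_4 = 58·51·3 = 8874; A_4A_5 = 51·3·6 = 918; A_5A_6 = 3·6·3 = 54.
Length 3: A_1..A_3: k=1: 0+14790+72·5·51=33150; k=2: 20880+0+72·58·51=233856 → min 33150 | A_2..A_4: k=2: 0+8874+5·58·3=9744; k=3: 14790+0+5·51·3=15555 → min 9744 | A_3..A_5: k=3: 0+918+58·51·6=18666; k=4: 8874+0+58·3·6=9918 → min 9918 | A_4..A_6: k=4: 0+54+51·3·3=513; k=5: 918+0+51·6·3=1836 → min 513.
Length 4: A_1..A_4: k=1: 0+9744+72·5·3=10824; k=2: 20880+8874+72·58·3=42282; k=3: 33150+0+72·51·3=44166 → min 10824 | A_2..A_5: k=2: 0+9918+5·58·6=11658; k=3: 14790+918+5·51·6=17238; k=4: 9744+0+5·3·6=9834 → min 9834 | A_3..A_6: k=3: 0+513+58·51·3=9387; k=4: 8874+54+58·3·3=9450; k=5: 9918+0+58·6·3=10962 → min 9387.
Length 5: A_1..A_5: k=1: 0+9834+72·5·6=11994; k=2: 20880+9918+72·58·6=55854; k=3: 33150+918+72·51·6=56100; k=4: 10824+0+72·3·6=12120 → min 11994 | A_2..A_6: k=2: 0+9387+5·58·3=10257; k=3: 14790+513+5·51·3=16068; k=4: 9744+54+5·3·3=9843; k=5: 9834+0+5·6·3=9924 → min 9843.
Length 6: A_1..A_6: k=1: 0+9843+72·5·3=10923; k=2: 20880+9387+72·58·3=42795; k=3: 33150+513+72·51·3=44679; k=4: 10824+54+72·3·3=11526; k=5: 11994+0+72·6·3=13290 → min 10923.
Optimal order: (A_1 ((A_2 (A_3 A_4)) (A_5 A_6))) with cost 10923.

10923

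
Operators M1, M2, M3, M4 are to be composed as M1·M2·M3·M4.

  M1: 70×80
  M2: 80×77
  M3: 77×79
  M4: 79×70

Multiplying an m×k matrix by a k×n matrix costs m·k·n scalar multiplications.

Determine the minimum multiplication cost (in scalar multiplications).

Adjacent pairs: M1M2 = 70·80·77 = 431200; M2M3 = 80·77·79 = 486640; M3M4 = 77·79·70 = 425810.
Length 3: M1..M3: k=1: 0+486640+70·80·79=929040; k=2: 431200+0+70·77·79=857010 → min 857010 | M2..M4: k=2: 0+425810+80·77·70=857010; k=3: 486640+0+80·79·70=929040 → min 857010.
Length 4: M1..M4: k=1: 0+857010+70·80·70=1249010; k=2: 431200+425810+70·77·70=1234310; k=3: 857010+0+70·79·70=1244110 → min 1234310.
Optimal order: ((M1·M2)·(M3·M4)) with cost 1234310.

1234310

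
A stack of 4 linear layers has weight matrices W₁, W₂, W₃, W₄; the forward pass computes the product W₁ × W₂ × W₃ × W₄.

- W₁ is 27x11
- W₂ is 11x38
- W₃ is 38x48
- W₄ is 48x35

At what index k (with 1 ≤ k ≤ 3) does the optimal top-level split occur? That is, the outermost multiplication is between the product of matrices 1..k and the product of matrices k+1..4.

Adjacent pairs: W₁W₂ = 27·11·38 = 11286; W₂W₃ = 11·38·48 = 20064; W₃W₄ = 38·48·35 = 63840.
Length 3: W₁..W₃: k=1: 0+20064+27·11·48=34320; k=2: 11286+0+27·38·48=60534 → min 34320 | W₂..W₄: k=2: 0+63840+11·38·35=78470; k=3: 20064+0+11·48·35=38544 → min 38544.
Top-level splits: k=1: (W₁..W₁)·(W₂..W₄) → 0+38544+27·11·35 = 48939; k=2: (W₁..W₂)·(W₃..W₄) → 11286+63840+27·38·35 = 111036; k=3: (W₁..W₃)·(W₄..W₄) → 34320+0+27·48·35 = 79680.
Best split is after W₁, i.e. k = 1.

1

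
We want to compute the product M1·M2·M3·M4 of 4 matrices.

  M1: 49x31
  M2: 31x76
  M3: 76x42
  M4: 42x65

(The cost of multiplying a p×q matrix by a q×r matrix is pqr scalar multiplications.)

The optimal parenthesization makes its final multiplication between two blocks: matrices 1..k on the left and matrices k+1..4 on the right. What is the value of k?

Adjacent pairs: M1M2 = 49·31·76 = 115444; M2M3 = 31·76·42 = 98952; M3M4 = 76·42·65 = 207480.
Length 3: M1..M3: k=1: 0+98952+49·31·42=162750; k=2: 115444+0+49·76·42=271852 → min 162750 | M2..M4: k=2: 0+207480+31·76·65=360620; k=3: 98952+0+31·42·65=183582 → min 183582.
Top-level splits: k=1: (M1..M1)·(M2..M4) → 0+183582+49·31·65 = 282317; k=2: (M1..M2)·(M3..M4) → 115444+207480+49·76·65 = 564984; k=3: (M1..M3)·(M4..M4) → 162750+0+49·42·65 = 296520.
Best split is after M1, i.e. k = 1.

1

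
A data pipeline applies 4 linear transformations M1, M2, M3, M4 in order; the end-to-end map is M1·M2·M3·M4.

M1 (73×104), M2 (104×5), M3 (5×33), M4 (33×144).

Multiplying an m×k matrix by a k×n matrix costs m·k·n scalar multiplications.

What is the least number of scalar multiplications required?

Adjacent pairs: M1M2 = 73·104·5 = 37960; M2M3 = 104·5·33 = 17160; M3M4 = 5·33·144 = 23760.
Length 3: M1..M3: k=1: 0+17160+73·104·33=267696; k=2: 37960+0+73·5·33=50005 → min 50005 | M2..M4: k=2: 0+23760+104·5·144=98640; k=3: 17160+0+104·33·144=511368 → min 98640.
Length 4: M1..M4: k=1: 0+98640+73·104·144=1191888; k=2: 37960+23760+73·5·144=114280; k=3: 50005+0+73·33·144=396901 → min 114280.
Optimal order: ((M1·M2)·(M3·M4)) with cost 114280.

114280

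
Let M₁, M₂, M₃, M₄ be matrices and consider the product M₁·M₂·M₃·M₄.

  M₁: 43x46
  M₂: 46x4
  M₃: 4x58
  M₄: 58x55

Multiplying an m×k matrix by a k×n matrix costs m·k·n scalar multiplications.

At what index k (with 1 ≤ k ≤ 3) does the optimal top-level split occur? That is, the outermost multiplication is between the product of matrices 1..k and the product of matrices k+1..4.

Adjacent pairs: M₁M₂ = 43·46·4 = 7912; M₂M₃ = 46·4·58 = 10672; M₃M₄ = 4·58·55 = 12760.
Length 3: M₁..M₃: k=1: 0+10672+43·46·58=125396; k=2: 7912+0+43·4·58=17888 → min 17888 | M₂..M₄: k=2: 0+12760+46·4·55=22880; k=3: 10672+0+46·58·55=157412 → min 22880.
Top-level splits: k=1: (M₁..M₁)·(M₂..M₄) → 0+22880+43·46·55 = 131670; k=2: (M₁..M₂)·(M₃..M₄) → 7912+12760+43·4·55 = 30132; k=3: (M₁..M₃)·(M₄..M₄) → 17888+0+43·58·55 = 155058.
Best split is after M₂, i.e. k = 2.

2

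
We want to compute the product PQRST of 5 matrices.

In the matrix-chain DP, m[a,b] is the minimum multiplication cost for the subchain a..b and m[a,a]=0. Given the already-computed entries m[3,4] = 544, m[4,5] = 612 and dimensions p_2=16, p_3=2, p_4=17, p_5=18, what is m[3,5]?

1188

m[3,5] = min over k∈[3,4] of m[3,k]+m[k+1,5]+p_{2}·p_k·p_{5}.
k=3: 0 + 612 + 16·2·18 = 1188; k=4: 544 + 0 + 16·17·18 = 5440.
Minimum: 1188 at k=3.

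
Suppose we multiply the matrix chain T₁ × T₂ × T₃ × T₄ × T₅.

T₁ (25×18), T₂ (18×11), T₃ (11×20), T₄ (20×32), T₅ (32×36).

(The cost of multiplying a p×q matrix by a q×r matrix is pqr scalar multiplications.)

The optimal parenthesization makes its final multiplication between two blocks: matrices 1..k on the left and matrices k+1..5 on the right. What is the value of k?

Adjacent pairs: T₁T₂ = 25·18·11 = 4950; T₂T₃ = 18·11·20 = 3960; T₃T₄ = 11·20·32 = 7040; T₄T₅ = 20·32·36 = 23040.
Length 3: T₁..T₃: k=1: 0+3960+25·18·20=12960; k=2: 4950+0+25·11·20=10450 → min 10450 | T₂..T₄: k=2: 0+7040+18·11·32=13376; k=3: 3960+0+18·20·32=15480 → min 13376 | T₃..T₅: k=3: 0+23040+11·20·36=30960; k=4: 7040+0+11·32·36=19712 → min 19712.
Length 4: T₁..T₄: k=1: 0+13376+25·18·32=27776; k=2: 4950+7040+25·11·32=20790; k=3: 10450+0+25·20·32=26450 → min 20790 | T₂..T₅: k=2: 0+19712+18·11·36=26840; k=3: 3960+23040+18·20·36=39960; k=4: 13376+0+18·32·36=34112 → min 26840.
Top-level splits: k=1: (T₁..T₁)·(T₂..T₅) → 0+26840+25·18·36 = 43040; k=2: (T₁..T₂)·(T₃..T₅) → 4950+19712+25·11·36 = 34562; k=3: (T₁..T₃)·(T₄..T₅) → 10450+23040+25·20·36 = 51490; k=4: (T₁..T₄)·(T₅..T₅) → 20790+0+25·32·36 = 49590.
Best split is after T₂, i.e. k = 2.

2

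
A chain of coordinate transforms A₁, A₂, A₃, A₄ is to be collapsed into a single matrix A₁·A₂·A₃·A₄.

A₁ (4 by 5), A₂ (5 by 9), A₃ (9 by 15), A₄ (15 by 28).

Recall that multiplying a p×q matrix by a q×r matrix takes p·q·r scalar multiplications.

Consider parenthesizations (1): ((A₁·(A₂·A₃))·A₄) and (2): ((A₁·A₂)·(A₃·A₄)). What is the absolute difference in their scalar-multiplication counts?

2313

Order (1) = ((A₁·(A₂·A₃))·A₄): (A₂·A₃): 5×9 by 9×15 → 5×15, cost 5·9·15 = 675; (A₁·(A₂·A₃)): 4×5 by 5×15 → 4×15, cost 4·5·15 = 300; cumulative 975; ((A₁·(A₂·A₃))·A₄): 4×15 by 15×28 → 4×28, cost 4·15·28 = 1680; cumulative 2655. Total 2655.
Order (2) = ((A₁·A₂)·(A₃·A₄)): (A₁·A₂): 4×5 by 5×9 → 4×9, cost 4·5·9 = 180; (A₃·A₄): 9×15 by 15×28 → 9×28, cost 9·15·28 = 3780; ((A₁·A₂)·(A₃·A₄)): 4×9 by 9×28 → 4×28, cost 4·9·28 = 1008; cumulative 4968. Total 4968.
Difference: |2655 − 4968| = 2313.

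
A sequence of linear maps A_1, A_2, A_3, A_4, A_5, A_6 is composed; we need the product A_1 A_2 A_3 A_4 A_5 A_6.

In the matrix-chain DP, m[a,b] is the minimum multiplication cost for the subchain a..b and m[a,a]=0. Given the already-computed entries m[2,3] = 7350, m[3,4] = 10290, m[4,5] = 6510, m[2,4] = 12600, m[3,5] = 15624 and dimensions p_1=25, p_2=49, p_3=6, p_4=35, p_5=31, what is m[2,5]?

m[2,5] = min over k∈[2,4] of m[2,k]+m[k+1,5]+p_{1}·p_k·p_{5}.
k=2: 0 + 15624 + 25·49·31 = 53599; k=3: 7350 + 6510 + 25·6·31 = 18510; k=4: 12600 + 0 + 25·35·31 = 39725.
Minimum: 18510 at k=3.

18510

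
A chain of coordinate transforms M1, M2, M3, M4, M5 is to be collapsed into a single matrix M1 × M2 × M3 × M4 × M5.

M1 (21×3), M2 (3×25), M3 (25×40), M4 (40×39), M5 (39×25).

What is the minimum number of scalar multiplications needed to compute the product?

12180

Adjacent pairs: M1M2 = 21·3·25 = 1575; M2M3 = 3·25·40 = 3000; M3M4 = 25·40·39 = 39000; M4M5 = 40·39·25 = 39000.
Length 3: M1..M3: k=1: 0+3000+21·3·40=5520; k=2: 1575+0+21·25·40=22575 → min 5520 | M2..M4: k=2: 0+39000+3·25·39=41925; k=3: 3000+0+3·40·39=7680 → min 7680 | M3..M5: k=3: 0+39000+25·40·25=64000; k=4: 39000+0+25·39·25=63375 → min 63375.
Length 4: M1..M4: k=1: 0+7680+21·3·39=10137; k=2: 1575+39000+21·25·39=61050; k=3: 5520+0+21·40·39=38280 → min 10137 | M2..M5: k=2: 0+63375+3·25·25=65250; k=3: 3000+39000+3·40·25=45000; k=4: 7680+0+3·39·25=10605 → min 10605.
Length 5: M1..M5: k=1: 0+10605+21·3·25=12180; k=2: 1575+63375+21·25·25=78075; k=3: 5520+39000+21·40·25=65520; k=4: 10137+0+21·39·25=30612 → min 12180.
Optimal order: (M1 × (((M2 × M3) × M4) × M5)) with cost 12180.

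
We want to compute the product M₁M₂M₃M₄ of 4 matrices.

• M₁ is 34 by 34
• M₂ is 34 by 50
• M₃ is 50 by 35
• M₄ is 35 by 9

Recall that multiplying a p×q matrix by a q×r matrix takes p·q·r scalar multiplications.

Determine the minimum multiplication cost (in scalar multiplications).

41454

Adjacent pairs: M₁M₂ = 34·34·50 = 57800; M₂M₃ = 34·50·35 = 59500; M₃M₄ = 50·35·9 = 15750.
Length 3: M₁..M₃: k=1: 0+59500+34·34·35=99960; k=2: 57800+0+34·50·35=117300 → min 99960 | M₂..M₄: k=2: 0+15750+34·50·9=31050; k=3: 59500+0+34·35·9=70210 → min 31050.
Length 4: M₁..M₄: k=1: 0+31050+34·34·9=41454; k=2: 57800+15750+34·50·9=88850; k=3: 99960+0+34·35·9=110670 → min 41454.
Optimal order: (M₁(M₂(M₃M₄))) with cost 41454.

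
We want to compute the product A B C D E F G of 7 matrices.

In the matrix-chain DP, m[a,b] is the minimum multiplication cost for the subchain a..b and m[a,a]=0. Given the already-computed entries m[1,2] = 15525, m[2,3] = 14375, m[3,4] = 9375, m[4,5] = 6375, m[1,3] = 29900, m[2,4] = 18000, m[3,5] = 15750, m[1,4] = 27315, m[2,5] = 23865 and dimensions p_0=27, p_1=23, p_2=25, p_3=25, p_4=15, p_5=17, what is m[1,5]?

34200

m[1,5] = min over k∈[1,4] of m[1,k]+m[k+1,5]+p_{0}·p_k·p_{5}.
k=1: 0 + 23865 + 27·23·17 = 34422; k=2: 15525 + 15750 + 27·25·17 = 42750; k=3: 29900 + 6375 + 27·25·17 = 47750; k=4: 27315 + 0 + 27·15·17 = 34200.
Minimum: 34200 at k=4.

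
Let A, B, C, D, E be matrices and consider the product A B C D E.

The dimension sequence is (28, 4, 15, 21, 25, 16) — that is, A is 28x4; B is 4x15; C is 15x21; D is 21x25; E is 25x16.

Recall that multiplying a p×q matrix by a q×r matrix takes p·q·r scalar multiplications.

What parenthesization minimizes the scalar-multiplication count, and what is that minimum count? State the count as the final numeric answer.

6752

Adjacent pairs: AB = 28·4·15 = 1680; BC = 4·15·21 = 1260; CD = 15·21·25 = 7875; DE = 21·25·16 = 8400.
Length 3: A..C: k=1: 0+1260+28·4·21=3612; k=2: 1680+0+28·15·21=10500 → min 3612 | B..D: k=2: 0+7875+4·15·25=9375; k=3: 1260+0+4·21·25=3360 → min 3360 | C..E: k=3: 0+8400+15·21·16=13440; k=4: 7875+0+15·25·16=13875 → min 13440.
Length 4: A..D: k=1: 0+3360+28·4·25=6160; k=2: 1680+7875+28·15·25=20055; k=3: 3612+0+28·21·25=18312 → min 6160 | B..E: k=2: 0+13440+4·15·16=14400; k=3: 1260+8400+4·21·16=11004; k=4: 3360+0+4·25·16=4960 → min 4960.
Length 5: A..E: k=1: 0+4960+28·4·16=6752; k=2: 1680+13440+28·15·16=21840; k=3: 3612+8400+28·21·16=21420; k=4: 6160+0+28·25·16=17360 → min 6752.
Optimal parenthesization: (A (((B C) D) E)) with cost 6752.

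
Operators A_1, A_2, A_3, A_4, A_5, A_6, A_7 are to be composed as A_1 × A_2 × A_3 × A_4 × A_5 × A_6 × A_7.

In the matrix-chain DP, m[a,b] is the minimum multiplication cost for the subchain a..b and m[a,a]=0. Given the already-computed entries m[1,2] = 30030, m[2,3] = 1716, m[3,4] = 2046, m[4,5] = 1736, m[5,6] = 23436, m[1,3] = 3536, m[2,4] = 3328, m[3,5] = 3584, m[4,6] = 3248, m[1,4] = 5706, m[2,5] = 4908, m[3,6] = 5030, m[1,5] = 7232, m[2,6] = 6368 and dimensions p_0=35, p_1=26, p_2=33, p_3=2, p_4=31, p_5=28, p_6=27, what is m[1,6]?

8674

m[1,6] = min over k∈[1,5] of m[1,k]+m[k+1,6]+p_{0}·p_k·p_{6}.
k=1: 0 + 6368 + 35·26·27 = 30938; k=2: 30030 + 5030 + 35·33·27 = 66245; k=3: 3536 + 3248 + 35·2·27 = 8674; k=4: 5706 + 23436 + 35·31·27 = 58437; k=5: 7232 + 0 + 35·28·27 = 33692.
Minimum: 8674 at k=3.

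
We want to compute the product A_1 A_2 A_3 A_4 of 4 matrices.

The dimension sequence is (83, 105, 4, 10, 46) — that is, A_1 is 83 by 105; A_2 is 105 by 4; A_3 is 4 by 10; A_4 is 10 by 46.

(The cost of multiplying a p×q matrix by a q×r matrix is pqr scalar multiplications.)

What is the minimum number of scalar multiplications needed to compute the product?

Adjacent pairs: A_1A_2 = 83·105·4 = 34860; A_2A_3 = 105·4·10 = 4200; A_3A_4 = 4·10·46 = 1840.
Length 3: A_1..A_3: k=1: 0+4200+83·105·10=91350; k=2: 34860+0+83·4·10=38180 → min 38180 | A_2..A_4: k=2: 0+1840+105·4·46=21160; k=3: 4200+0+105·10·46=52500 → min 21160.
Length 4: A_1..A_4: k=1: 0+21160+83·105·46=422050; k=2: 34860+1840+83·4·46=51972; k=3: 38180+0+83·10·46=76360 → min 51972.
Optimal order: ((A_1 A_2) (A_3 A_4)) with cost 51972.

51972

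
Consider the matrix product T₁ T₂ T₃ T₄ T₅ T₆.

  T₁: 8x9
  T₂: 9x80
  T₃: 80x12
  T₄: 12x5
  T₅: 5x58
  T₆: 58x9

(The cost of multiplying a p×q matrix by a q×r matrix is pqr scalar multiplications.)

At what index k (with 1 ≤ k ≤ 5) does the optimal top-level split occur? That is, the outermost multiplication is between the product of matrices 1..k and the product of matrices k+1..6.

Adjacent pairs: T₁T₂ = 8·9·80 = 5760; T₂T₃ = 9·80·12 = 8640; T₃T₄ = 80·12·5 = 4800; T₄T₅ = 12·5·58 = 3480; T₅T₆ = 5·58·9 = 2610.
Length 3: T₁..T₃: k=1: 0+8640+8·9·12=9504; k=2: 5760+0+8·80·12=13440 → min 9504 | T₂..T₄: k=2: 0+4800+9·80·5=8400; k=3: 8640+0+9·12·5=9180 → min 8400 | T₃..T₅: k=3: 0+3480+80·12·58=59160; k=4: 4800+0+80·5·58=28000 → min 28000 | T₄..T₆: k=4: 0+2610+12·5·9=3150; k=5: 3480+0+12·58·9=9744 → min 3150.
Length 4: T₁..T₄: k=1: 0+8400+8·9·5=8760; k=2: 5760+4800+8·80·5=13760; k=3: 9504+0+8·12·5=9984 → min 8760 | T₂..T₅: k=2: 0+28000+9·80·58=69760; k=3: 8640+3480+9·12·58=18384; k=4: 8400+0+9·5·58=11010 → min 11010 | T₃..T₆: k=3: 0+3150+80·12·9=11790; k=4: 4800+2610+80·5·9=11010; k=5: 28000+0+80·58·9=69760 → min 11010.
Length 5: T₁..T₅: k=1: 0+11010+8·9·58=15186; k=2: 5760+28000+8·80·58=70880; k=3: 9504+3480+8·12·58=18552; k=4: 8760+0+8·5·58=11080 → min 11080 | T₂..T₆: k=2: 0+11010+9·80·9=17490; k=3: 8640+3150+9·12·9=12762; k=4: 8400+2610+9·5·9=11415; k=5: 11010+0+9·58·9=15708 → min 11415.
Top-level splits: k=1: (T₁..T₁)·(T₂..T₆) → 0+11415+8·9·9 = 12063; k=2: (T₁..T₂)·(T₃..T₆) → 5760+11010+8·80·9 = 22530; k=3: (T₁..T₃)·(T₄..T₆) → 9504+3150+8·12·9 = 13518; k=4: (T₁..T₄)·(T₅..T₆) → 8760+2610+8·5·9 = 11730; k=5: (T₁..T₅)·(T₆..T₆) → 11080+0+8·58·9 = 15256.
Best split is after T₄, i.e. k = 4.

4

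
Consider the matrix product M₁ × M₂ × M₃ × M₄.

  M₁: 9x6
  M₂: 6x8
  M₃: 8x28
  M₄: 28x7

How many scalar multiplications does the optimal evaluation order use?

Adjacent pairs: M₁M₂ = 9·6·8 = 432; M₂M₃ = 6·8·28 = 1344; M₃M₄ = 8·28·7 = 1568.
Length 3: M₁..M₃: k=1: 0+1344+9·6·28=2856; k=2: 432+0+9·8·28=2448 → min 2448 | M₂..M₄: k=2: 0+1568+6·8·7=1904; k=3: 1344+0+6·28·7=2520 → min 1904.
Length 4: M₁..M₄: k=1: 0+1904+9·6·7=2282; k=2: 432+1568+9·8·7=2504; k=3: 2448+0+9·28·7=4212 → min 2282.
Optimal order: (M₁ × (M₂ × (M₃ × M₄))) with cost 2282.

2282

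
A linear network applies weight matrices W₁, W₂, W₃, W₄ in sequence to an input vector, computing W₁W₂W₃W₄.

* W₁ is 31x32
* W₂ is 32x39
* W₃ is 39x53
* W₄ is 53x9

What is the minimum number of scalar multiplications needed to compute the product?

38763

Adjacent pairs: W₁W₂ = 31·32·39 = 38688; W₂W₃ = 32·39·53 = 66144; W₃W₄ = 39·53·9 = 18603.
Length 3: W₁..W₃: k=1: 0+66144+31·32·53=118720; k=2: 38688+0+31·39·53=102765 → min 102765 | W₂..W₄: k=2: 0+18603+32·39·9=29835; k=3: 66144+0+32·53·9=81408 → min 29835.
Length 4: W₁..W₄: k=1: 0+29835+31·32·9=38763; k=2: 38688+18603+31·39·9=68172; k=3: 102765+0+31·53·9=117552 → min 38763.
Optimal order: (W₁(W₂(W₃W₄))) with cost 38763.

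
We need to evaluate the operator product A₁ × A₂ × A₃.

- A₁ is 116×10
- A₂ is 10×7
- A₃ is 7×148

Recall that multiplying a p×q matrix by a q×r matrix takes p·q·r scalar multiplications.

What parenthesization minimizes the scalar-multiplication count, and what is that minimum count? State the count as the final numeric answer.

128296

(A₁ × (A₂ × A₃)): cost 182040.
((A₁ × A₂) × A₃): cost 128296.
Optimal: ((A₁ × A₂) × A₃) with cost 128296.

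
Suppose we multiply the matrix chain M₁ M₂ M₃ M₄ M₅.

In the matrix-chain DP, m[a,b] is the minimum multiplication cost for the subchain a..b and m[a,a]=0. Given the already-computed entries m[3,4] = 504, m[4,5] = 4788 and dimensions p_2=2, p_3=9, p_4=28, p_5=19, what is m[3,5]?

m[3,5] = min over k∈[3,4] of m[3,k]+m[k+1,5]+p_{2}·p_k·p_{5}.
k=3: 0 + 4788 + 2·9·19 = 5130; k=4: 504 + 0 + 2·28·19 = 1568.
Minimum: 1568 at k=4.

1568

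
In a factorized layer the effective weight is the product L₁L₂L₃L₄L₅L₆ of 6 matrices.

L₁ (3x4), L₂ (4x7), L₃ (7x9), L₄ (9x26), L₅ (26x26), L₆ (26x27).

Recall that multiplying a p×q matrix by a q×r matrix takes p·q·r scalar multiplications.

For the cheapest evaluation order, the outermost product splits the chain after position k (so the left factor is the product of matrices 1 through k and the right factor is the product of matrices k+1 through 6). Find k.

Adjacent pairs: L₁L₂ = 3·4·7 = 84; L₂L₃ = 4·7·9 = 252; L₃L₄ = 7·9·26 = 1638; L₄L₅ = 9·26·26 = 6084; L₅L₆ = 26·26·27 = 18252.
Length 3: L₁..L₃: k=1: 0+252+3·4·9=360; k=2: 84+0+3·7·9=273 → min 273 | L₂..L₄: k=2: 0+1638+4·7·26=2366; k=3: 252+0+4·9·26=1188 → min 1188 | L₃..L₅: k=3: 0+6084+7·9·26=7722; k=4: 1638+0+7·26·26=6370 → min 6370 | L₄..L₆: k=4: 0+18252+9·26·27=24570; k=5: 6084+0+9·26·27=12402 → min 12402.
Length 4: L₁..L₄: k=1: 0+1188+3·4·26=1500; k=2: 84+1638+3·7·26=2268; k=3: 273+0+3·9·26=975 → min 975 | L₂..L₅: k=2: 0+6370+4·7·26=7098; k=3: 252+6084+4·9·26=7272; k=4: 1188+0+4·26·26=3892 → min 3892 | L₃..L₆: k=3: 0+12402+7·9·27=14103; k=4: 1638+18252+7·26·27=24804; k=5: 6370+0+7·26·27=11284 → min 11284.
Length 5: L₁..L₅: k=1: 0+3892+3·4·26=4204; k=2: 84+6370+3·7·26=7000; k=3: 273+6084+3·9·26=7059; k=4: 975+0+3·26·26=3003 → min 3003 | L₂..L₆: k=2: 0+11284+4·7·27=12040; k=3: 252+12402+4·9·27=13626; k=4: 1188+18252+4·26·27=22248; k=5: 3892+0+4·26·27=6700 → min 6700.
Top-level splits: k=1: (L₁..L₁)·(L₂..L₆) → 0+6700+3·4·27 = 7024; k=2: (L₁..L₂)·(L₃..L₆) → 84+11284+3·7·27 = 11935; k=3: (L₁..L₃)·(L₄..L₆) → 273+12402+3·9·27 = 13404; k=4: (L₁..L₄)·(L₅..L₆) → 975+18252+3·26·27 = 21333; k=5: (L₁..L₅)·(L₆..L₆) → 3003+0+3·26·27 = 5109.
Best split is after L₅, i.e. k = 5.

5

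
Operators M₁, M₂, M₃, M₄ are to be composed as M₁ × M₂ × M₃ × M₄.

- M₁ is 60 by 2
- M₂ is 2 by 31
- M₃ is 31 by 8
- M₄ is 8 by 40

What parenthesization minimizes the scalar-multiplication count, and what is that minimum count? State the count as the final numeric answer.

5936

Adjacent pairs: M₁M₂ = 60·2·31 = 3720; M₂M₃ = 2·31·8 = 496; M₃M₄ = 31·8·40 = 9920.
Length 3: M₁..M₃: k=1: 0+496+60·2·8=1456; k=2: 3720+0+60·31·8=18600 → min 1456 | M₂..M₄: k=2: 0+9920+2·31·40=12400; k=3: 496+0+2·8·40=1136 → min 1136.
Length 4: M₁..M₄: k=1: 0+1136+60·2·40=5936; k=2: 3720+9920+60·31·40=88040; k=3: 1456+0+60·8·40=20656 → min 5936.
Optimal parenthesization: (M₁ × ((M₂ × M₃) × M₄)) with cost 5936.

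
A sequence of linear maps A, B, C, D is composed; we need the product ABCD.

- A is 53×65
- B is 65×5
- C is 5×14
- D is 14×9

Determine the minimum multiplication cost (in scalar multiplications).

Adjacent pairs: AB = 53·65·5 = 17225; BC = 65·5·14 = 4550; CD = 5·14·9 = 630.
Length 3: A..C: k=1: 0+4550+53·65·14=52780; k=2: 17225+0+53·5·14=20935 → min 20935 | B..D: k=2: 0+630+65·5·9=3555; k=3: 4550+0+65·14·9=12740 → min 3555.
Length 4: A..D: k=1: 0+3555+53·65·9=34560; k=2: 17225+630+53·5·9=20240; k=3: 20935+0+53·14·9=27613 → min 20240.
Optimal order: ((AB)(CD)) with cost 20240.

20240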